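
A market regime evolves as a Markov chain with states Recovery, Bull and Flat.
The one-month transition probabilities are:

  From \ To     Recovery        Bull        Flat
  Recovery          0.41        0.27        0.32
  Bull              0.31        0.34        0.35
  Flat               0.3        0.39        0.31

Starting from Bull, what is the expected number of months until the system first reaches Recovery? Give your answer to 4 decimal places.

Let t(s) be the expected number of months to first reach Recovery from state s, with t(Recovery) = 0. Conditioning on the first month:
t(Bull) = 1 + 0.34·t(Bull) + 0.35·t(Flat)
t(Flat) = 1 + 0.39·t(Bull) + 0.31·t(Flat)
Solving: t(Bull) = 3.2612, t(Flat) = 3.2926.
Expected months from Bull to Recovery: 3.2612.

3.2612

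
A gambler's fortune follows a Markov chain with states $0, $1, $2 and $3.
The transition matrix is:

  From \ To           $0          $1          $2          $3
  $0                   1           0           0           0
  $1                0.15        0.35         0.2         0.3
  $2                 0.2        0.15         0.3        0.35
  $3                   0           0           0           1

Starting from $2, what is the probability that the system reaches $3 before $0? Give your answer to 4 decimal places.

0.6412

Let h(s) be the probability of absorption at $3 starting from transient state s. Then h($3) = 1 and h($0) = 0. By first-step analysis:
h($1) = 0.15·0 + 0.35·h($1) + 0.2·h($2) + 0.3·1
h($2) = 0.2·0 + 0.15·h($1) + 0.3·h($2) + 0.35·1
Solving: h($1) = 0.6588, h($2) = 0.6412.
Starting from $2, the probability is 0.6412.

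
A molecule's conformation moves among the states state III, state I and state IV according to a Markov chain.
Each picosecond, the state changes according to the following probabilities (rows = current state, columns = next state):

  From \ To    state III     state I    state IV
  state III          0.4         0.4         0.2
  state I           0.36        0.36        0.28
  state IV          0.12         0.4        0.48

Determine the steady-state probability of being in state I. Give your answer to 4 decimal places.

Let the stationary distribution be π with π = πP and π_1 + π_2 + π_3 = 1.
π_1 = 0.4·π_1 + 0.36·π_2 + 0.12·π_3
π_2 = 0.4·π_1 + 0.36·π_2 + 0.4·π_3
Solving with the normalization constraint gives π = (0.2949, 0.3846, 0.3205).
So the stationary probability of state I is 0.3846.

0.3846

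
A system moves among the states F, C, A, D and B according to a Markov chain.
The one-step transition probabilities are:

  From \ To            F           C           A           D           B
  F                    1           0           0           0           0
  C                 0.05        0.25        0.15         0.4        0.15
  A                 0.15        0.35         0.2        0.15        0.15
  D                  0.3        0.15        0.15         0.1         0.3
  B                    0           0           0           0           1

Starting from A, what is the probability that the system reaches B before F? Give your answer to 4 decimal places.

Let h(s) be the probability of absorption at B starting from transient state s. Then h(B) = 1 and h(F) = 0. By first-step analysis:
h(C) = 0.05·0 + 0.25·h(C) + 0.15·h(A) + 0.4·h(D) + 0.15·1
h(A) = 0.15·0 + 0.35·h(C) + 0.2·h(A) + 0.15·h(D) + 0.15·1
h(D) = 0.3·0 + 0.15·h(C) + 0.15·h(A) + 0.1·h(D) + 0.3·1
Solving: h(C) = 0.5864, h(A) = 0.5418, h(D) = 0.5214.
Starting from A, the probability is 0.5418.

0.5418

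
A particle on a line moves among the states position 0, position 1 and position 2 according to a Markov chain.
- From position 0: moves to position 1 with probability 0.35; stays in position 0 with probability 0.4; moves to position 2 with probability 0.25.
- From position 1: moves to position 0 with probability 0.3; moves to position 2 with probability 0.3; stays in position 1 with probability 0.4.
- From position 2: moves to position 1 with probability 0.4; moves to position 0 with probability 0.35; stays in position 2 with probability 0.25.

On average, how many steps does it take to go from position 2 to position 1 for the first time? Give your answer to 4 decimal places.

Let t(s) be the expected number of steps to first reach position 1 from state s, with t(position 1) = 0. Conditioning on the first step:
t(position 0) = 1 + 0.4·t(position 0) + 0.25·t(position 2)
t(position 2) = 1 + 0.35·t(position 0) + 0.25·t(position 2)
Solving: t(position 0) = 2.7586, t(position 2) = 2.6207.
Expected steps from position 2 to position 1: 2.6207.

2.6207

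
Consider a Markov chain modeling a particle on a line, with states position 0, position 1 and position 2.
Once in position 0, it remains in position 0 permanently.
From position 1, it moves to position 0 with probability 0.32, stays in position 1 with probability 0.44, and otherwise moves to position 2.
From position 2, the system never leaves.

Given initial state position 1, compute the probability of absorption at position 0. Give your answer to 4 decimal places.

Let h(s) be the probability of absorption at position 0 starting from transient state s. Then h(position 0) = 1 and h(position 2) = 0. By first-step analysis:
h(position 1) = 0.32·1 + 0.44·h(position 1) + 0.24·0
Solving: h(position 1) = 0.5714.
Starting from position 1, the probability is 0.5714.

0.5714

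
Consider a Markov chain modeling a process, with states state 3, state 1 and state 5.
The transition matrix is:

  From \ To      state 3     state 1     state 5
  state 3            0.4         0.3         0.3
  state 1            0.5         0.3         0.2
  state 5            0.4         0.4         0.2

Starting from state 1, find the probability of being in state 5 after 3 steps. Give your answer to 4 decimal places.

Propagate the distribution vector 3 steps from state 1.
After 0 steps: (0.0000, 1.0000, 0.0000)
After 1 step: (0.5000, 0.3000, 0.2000)
After 2 steps: (0.4300, 0.3200, 0.2500)
After 3 steps: (0.4320, 0.3250, 0.2430)
P(in state 5 after 3 steps) = 0.2430

0.2430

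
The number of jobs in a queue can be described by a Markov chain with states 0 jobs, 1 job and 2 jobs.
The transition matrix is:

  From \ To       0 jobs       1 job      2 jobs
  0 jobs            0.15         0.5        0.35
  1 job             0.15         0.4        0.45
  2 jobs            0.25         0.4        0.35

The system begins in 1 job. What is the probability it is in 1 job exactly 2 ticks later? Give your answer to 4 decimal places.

0.4150

Sum over the intermediate state after 1 tick:
P = P(1 job→0 jobs)·P(0 jobs→1 job) + P(1 job→1 job)·P(1 job→1 job) + P(1 job→2 jobs)·P(2 jobs→1 job)
  = 0.15×0.5 + 0.4×0.4 + 0.45×0.4
  = 0.0750 + 0.1600 + 0.1800 = 0.4150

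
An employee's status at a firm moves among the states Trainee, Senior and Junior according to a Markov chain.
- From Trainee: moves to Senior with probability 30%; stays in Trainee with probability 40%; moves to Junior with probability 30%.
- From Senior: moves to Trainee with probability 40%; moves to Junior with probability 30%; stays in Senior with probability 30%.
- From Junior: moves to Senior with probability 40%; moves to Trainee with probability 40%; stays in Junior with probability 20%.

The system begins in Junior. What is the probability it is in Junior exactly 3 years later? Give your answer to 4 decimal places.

0.2720

Propagate the distribution vector 3 years from Junior.
After 0 years: (0.0000, 0.0000, 1.0000)
After 1 year: (0.4000, 0.4000, 0.2000)
After 2 years: (0.4000, 0.3200, 0.2800)
After 3 years: (0.4000, 0.3280, 0.2720)
P(in Junior after 3 years) = 0.2720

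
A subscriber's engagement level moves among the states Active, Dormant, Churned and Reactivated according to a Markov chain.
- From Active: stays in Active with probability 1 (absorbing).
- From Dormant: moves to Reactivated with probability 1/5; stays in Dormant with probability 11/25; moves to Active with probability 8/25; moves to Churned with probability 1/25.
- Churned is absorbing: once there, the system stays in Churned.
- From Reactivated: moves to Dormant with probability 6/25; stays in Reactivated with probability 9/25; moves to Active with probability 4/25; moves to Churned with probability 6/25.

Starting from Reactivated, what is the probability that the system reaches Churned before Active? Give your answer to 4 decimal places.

0.4639

Let h(s) be the probability of absorption at Churned starting from transient state s. Then h(Churned) = 1 and h(Active) = 0. By first-step analysis:
h(Dormant) = 0.32·0 + 0.44·h(Dormant) + 0.04·1 + 0.2·h(Reactivated)
h(Reactivated) = 0.16·0 + 0.24·h(Dormant) + 0.24·1 + 0.36·h(Reactivated)
Solving: h(Dormant) = 0.2371, h(Reactivated) = 0.4639.
Starting from Reactivated, the probability is 0.4639.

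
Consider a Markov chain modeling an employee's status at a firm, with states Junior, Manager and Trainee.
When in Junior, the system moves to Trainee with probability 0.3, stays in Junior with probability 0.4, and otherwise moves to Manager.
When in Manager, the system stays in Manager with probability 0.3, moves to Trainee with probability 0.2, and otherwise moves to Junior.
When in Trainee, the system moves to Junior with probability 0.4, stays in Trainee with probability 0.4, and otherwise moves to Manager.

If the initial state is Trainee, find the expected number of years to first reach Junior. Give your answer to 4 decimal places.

Let t(s) be the expected number of years to first reach Junior from state s, with t(Junior) = 0. Conditioning on the first year:
t(Manager) = 1 + 0.3·t(Manager) + 0.2·t(Trainee)
t(Trainee) = 1 + 0.2·t(Manager) + 0.4·t(Trainee)
Solving: t(Manager) = 2.1053, t(Trainee) = 2.3684.
Expected years from Trainee to Junior: 2.3684.

2.3684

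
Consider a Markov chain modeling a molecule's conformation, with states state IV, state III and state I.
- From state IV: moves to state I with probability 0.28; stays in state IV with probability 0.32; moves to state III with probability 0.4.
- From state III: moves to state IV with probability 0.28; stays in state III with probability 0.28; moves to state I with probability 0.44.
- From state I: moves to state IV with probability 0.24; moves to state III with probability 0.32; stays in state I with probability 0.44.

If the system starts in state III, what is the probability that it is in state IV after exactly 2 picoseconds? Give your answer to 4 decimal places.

0.2736

Sum over the intermediate state after 1 picosecond:
P = P(state III→state IV)·P(state IV→state IV) + P(state III→state III)·P(state III→state IV) + P(state III→state I)·P(state I→state IV)
  = 0.28×0.32 + 0.28×0.28 + 0.44×0.24
  = 0.0896 + 0.0784 + 0.1056 = 0.2736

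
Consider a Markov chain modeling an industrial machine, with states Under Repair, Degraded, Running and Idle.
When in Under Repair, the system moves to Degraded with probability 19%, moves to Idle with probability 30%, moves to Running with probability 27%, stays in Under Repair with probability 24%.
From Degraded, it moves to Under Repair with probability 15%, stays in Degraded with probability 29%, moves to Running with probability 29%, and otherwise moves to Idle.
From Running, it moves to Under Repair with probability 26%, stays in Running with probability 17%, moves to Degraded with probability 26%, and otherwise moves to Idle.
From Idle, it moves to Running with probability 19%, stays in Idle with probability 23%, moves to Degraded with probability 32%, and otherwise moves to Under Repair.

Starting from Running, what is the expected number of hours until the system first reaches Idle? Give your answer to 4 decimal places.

Let t(s) be the expected number of hours to first reach Idle from state s, with t(Idle) = 0. Conditioning on the first hour:
t(Under Repair) = 1 + 0.24·t(Under Repair) + 0.19·t(Degraded) + 0.27·t(Running)
t(Degraded) = 1 + 0.15·t(Under Repair) + 0.29·t(Degraded) + 0.29·t(Running)
t(Running) = 1 + 0.26·t(Under Repair) + 0.26·t(Degraded) + 0.17·t(Running)
Solving: t(Under Repair) = 3.3832, t(Degraded) = 3.4954, t(Running) = 3.3596.
Expected hours from Running to Idle: 3.3596.

3.3596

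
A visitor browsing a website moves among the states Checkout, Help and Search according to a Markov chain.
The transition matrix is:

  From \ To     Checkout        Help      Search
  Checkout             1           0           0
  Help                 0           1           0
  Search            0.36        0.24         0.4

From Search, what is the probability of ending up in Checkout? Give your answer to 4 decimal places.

Let h(s) be the probability of absorption at Checkout starting from transient state s. Then h(Checkout) = 1 and h(Help) = 0. By first-step analysis:
h(Search) = 0.36·1 + 0.24·0 + 0.4·h(Search)
Solving: h(Search) = 0.6000.
Starting from Search, the probability is 0.6000.

0.6000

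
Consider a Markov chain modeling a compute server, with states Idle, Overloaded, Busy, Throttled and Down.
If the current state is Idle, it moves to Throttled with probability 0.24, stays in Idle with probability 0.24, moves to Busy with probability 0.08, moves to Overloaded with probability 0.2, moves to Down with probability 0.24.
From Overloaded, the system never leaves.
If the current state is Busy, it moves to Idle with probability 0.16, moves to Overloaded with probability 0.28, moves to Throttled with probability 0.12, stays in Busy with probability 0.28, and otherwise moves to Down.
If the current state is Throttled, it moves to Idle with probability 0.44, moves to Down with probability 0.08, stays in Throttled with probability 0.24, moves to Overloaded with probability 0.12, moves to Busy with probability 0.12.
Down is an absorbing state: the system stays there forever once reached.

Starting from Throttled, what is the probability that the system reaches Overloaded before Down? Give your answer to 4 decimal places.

Let h(s) be the probability of absorption at Overloaded starting from transient state s. Then h(Overloaded) = 1 and h(Down) = 0. By first-step analysis:
h(Idle) = 0.24·h(Idle) + 0.2·1 + 0.08·h(Busy) + 0.24·h(Throttled) + 0.24·0
h(Busy) = 0.16·h(Idle) + 0.28·1 + 0.28·h(Busy) + 0.12·h(Throttled) + 0.16·0
h(Throttled) = 0.44·h(Idle) + 0.12·1 + 0.12·h(Busy) + 0.24·h(Throttled) + 0.08·0
Solving: h(Idle) = 0.4947, h(Busy) = 0.5884, h(Throttled) = 0.5372.
Starting from Throttled, the probability is 0.5372.

0.5372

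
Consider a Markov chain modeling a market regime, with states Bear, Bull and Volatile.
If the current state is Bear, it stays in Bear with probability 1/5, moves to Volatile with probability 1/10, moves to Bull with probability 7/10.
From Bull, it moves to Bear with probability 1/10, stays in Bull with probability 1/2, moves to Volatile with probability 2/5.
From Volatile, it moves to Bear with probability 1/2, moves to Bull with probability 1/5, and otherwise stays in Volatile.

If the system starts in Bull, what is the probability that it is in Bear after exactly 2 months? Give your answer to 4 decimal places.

0.2700

Sum over the intermediate state after 1 month:
P = P(Bull→Bear)·P(Bear→Bear) + P(Bull→Bull)·P(Bull→Bear) + P(Bull→Volatile)·P(Volatile→Bear)
  = 0.1×0.2 + 0.5×0.1 + 0.4×0.5
  = 0.0200 + 0.0500 + 0.2000 = 0.2700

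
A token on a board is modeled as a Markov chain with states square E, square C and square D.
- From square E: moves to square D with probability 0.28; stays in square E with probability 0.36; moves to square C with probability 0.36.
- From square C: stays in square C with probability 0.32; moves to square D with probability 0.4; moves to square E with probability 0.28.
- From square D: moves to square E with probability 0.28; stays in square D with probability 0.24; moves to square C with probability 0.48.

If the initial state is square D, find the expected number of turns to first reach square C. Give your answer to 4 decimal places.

Let t(s) be the expected number of turns to first reach square C from state s, with t(square C) = 0. Conditioning on the first turn:
t(square E) = 1 + 0.36·t(square E) + 0.28·t(square D)
t(square D) = 1 + 0.28·t(square E) + 0.24·t(square D)
Solving: t(square E) = 2.5490, t(square D) = 2.2549.
Expected turns from square D to square C: 2.2549.

2.2549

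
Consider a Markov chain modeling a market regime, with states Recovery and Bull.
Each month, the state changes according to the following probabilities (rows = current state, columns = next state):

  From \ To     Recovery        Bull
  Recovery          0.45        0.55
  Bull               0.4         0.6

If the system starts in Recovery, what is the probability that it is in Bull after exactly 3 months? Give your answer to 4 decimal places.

Propagate the distribution vector 3 months from Recovery.
After 0 months: (1.0000, 0.0000)
After 1 month: (0.4500, 0.5500)
After 2 months: (0.4225, 0.5775)
After 3 months: (0.4211, 0.5789)
P(in Bull after 3 months) = 0.5789

0.5789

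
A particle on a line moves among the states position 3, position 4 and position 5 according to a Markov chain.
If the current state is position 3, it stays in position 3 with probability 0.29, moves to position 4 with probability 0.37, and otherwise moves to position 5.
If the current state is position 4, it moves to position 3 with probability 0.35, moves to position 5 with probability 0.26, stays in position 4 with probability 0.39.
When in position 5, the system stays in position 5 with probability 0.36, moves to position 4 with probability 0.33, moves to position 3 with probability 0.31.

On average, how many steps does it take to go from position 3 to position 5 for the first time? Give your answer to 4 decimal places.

Let t(s) be the expected number of steps to first reach position 5 from state s, with t(position 5) = 0. Conditioning on the first step:
t(position 3) = 1 + 0.29·t(position 3) + 0.37·t(position 4)
t(position 4) = 1 + 0.35·t(position 3) + 0.39·t(position 4)
Solving: t(position 3) = 3.2279, t(position 4) = 3.4914.
Expected steps from position 3 to position 5: 3.2279.

3.2279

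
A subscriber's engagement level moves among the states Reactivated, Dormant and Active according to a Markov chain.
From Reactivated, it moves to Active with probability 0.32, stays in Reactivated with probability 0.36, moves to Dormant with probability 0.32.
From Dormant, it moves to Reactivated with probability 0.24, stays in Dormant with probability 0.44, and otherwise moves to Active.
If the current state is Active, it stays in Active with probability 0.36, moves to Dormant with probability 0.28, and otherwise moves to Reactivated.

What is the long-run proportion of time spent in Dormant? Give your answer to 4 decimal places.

0.3485

Let the stationary distribution be π with π = πP and π_1 + π_2 + π_3 = 1.
π_1 = 0.36·π_1 + 0.24·π_2 + 0.36·π_3
π_2 = 0.32·π_1 + 0.44·π_2 + 0.28·π_3
Solving with the normalization constraint gives π = (0.3182, 0.3485, 0.3333).
So the stationary probability of Dormant is 0.3485.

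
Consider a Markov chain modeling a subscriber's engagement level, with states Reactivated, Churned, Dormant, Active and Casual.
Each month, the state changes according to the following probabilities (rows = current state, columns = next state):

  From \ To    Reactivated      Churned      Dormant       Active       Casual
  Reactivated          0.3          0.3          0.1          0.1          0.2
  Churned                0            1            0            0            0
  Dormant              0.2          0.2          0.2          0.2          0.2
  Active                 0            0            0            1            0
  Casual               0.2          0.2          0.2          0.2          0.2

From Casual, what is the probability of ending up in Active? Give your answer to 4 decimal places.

Let h(s) be the probability of absorption at Active starting from transient state s. Then h(Active) = 1 and h(Churned) = 0. By first-step analysis:
h(Reactivated) = 0.3·h(Reactivated) + 0.3·0 + 0.1·h(Dormant) + 0.1·1 + 0.2·h(Casual)
h(Dormant) = 0.2·h(Reactivated) + 0.2·0 + 0.2·h(Dormant) + 0.2·1 + 0.2·h(Casual)
h(Casual) = 0.2·h(Reactivated) + 0.2·0 + 0.2·h(Dormant) + 0.2·1 + 0.2·h(Casual)
Solving: h(Reactivated) = 0.3333, h(Dormant) = 0.4444, h(Casual) = 0.4444.
Starting from Casual, the probability is 0.4444.

0.4444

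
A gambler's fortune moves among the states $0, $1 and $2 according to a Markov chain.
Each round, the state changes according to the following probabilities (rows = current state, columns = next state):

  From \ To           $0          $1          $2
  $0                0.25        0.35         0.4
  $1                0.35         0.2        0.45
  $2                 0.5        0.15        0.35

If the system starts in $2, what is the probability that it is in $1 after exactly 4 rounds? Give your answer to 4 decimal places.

0.2363

Propagate the distribution vector 4 rounds from $2.
After 0 rounds: (0.0000, 0.0000, 1.0000)
After 1 round: (0.5000, 0.1500, 0.3500)
After 2 rounds: (0.3525, 0.2575, 0.3900)
After 3 rounds: (0.3733, 0.2334, 0.3934)
After 4 rounds: (0.3717, 0.2363, 0.3920)
P(in $1 after 4 rounds) = 0.2363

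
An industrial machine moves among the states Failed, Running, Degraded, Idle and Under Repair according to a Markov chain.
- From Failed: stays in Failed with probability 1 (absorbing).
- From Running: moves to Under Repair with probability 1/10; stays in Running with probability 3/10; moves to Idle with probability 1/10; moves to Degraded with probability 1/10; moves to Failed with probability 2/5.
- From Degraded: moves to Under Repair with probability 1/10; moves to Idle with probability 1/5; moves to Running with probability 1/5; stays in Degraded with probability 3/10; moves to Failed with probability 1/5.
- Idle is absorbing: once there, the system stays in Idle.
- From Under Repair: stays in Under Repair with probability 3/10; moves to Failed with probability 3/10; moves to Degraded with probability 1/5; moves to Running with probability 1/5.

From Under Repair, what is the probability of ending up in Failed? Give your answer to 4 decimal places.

Let h(s) be the probability of absorption at Failed starting from transient state s. Then h(Failed) = 1 and h(Idle) = 0. By first-step analysis:
h(Running) = 0.4·1 + 0.3·h(Running) + 0.1·h(Degraded) + 0.1·0 + 0.1·h(Under Repair)
h(Degraded) = 0.2·1 + 0.2·h(Running) + 0.3·h(Degraded) + 0.2·0 + 0.1·h(Under Repair)
h(Under Repair) = 0.3·1 + 0.2·h(Running) + 0.2·h(Degraded) + 0.3·h(Under Repair)
Solving: h(Running) = 0.7797, h(Degraded) = 0.6271, h(Under Repair) = 0.8305.
Starting from Under Repair, the probability is 0.8305.

0.8305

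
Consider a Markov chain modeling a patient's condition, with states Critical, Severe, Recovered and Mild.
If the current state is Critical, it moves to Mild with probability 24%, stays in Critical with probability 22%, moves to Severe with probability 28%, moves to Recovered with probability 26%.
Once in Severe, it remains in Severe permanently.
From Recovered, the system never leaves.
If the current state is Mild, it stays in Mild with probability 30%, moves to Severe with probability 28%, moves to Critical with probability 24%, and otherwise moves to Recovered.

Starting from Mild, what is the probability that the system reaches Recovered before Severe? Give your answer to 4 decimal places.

0.4152

Let h(s) be the probability of absorption at Recovered starting from transient state s. Then h(Recovered) = 1 and h(Severe) = 0. By first-step analysis:
h(Critical) = 0.22·h(Critical) + 0.28·0 + 0.26·1 + 0.24·h(Mild)
h(Mild) = 0.24·h(Critical) + 0.28·0 + 0.18·1 + 0.3·h(Mild)
Solving: h(Critical) = 0.4611, h(Mild) = 0.4152.
Starting from Mild, the probability is 0.4152.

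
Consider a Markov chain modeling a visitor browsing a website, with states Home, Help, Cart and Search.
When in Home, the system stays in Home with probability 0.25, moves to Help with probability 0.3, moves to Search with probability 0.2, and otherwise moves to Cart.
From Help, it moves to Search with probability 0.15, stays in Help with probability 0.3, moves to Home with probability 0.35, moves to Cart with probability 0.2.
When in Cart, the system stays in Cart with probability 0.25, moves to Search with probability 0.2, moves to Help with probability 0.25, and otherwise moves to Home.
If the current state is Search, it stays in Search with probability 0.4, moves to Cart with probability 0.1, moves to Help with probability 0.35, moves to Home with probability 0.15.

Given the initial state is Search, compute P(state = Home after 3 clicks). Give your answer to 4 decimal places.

Propagate the distribution vector 3 clicks from Search.
After 0 clicks: (0.0000, 0.0000, 0.0000, 1.0000)
After 1 click: (0.1500, 0.3500, 0.1000, 0.4000)
After 2 clicks: (0.2500, 0.3150, 0.1725, 0.2625)
After 3 clicks: (0.2639, 0.3045, 0.1949, 0.2368)
P(in Home after 3 clicks) = 0.2639

0.2639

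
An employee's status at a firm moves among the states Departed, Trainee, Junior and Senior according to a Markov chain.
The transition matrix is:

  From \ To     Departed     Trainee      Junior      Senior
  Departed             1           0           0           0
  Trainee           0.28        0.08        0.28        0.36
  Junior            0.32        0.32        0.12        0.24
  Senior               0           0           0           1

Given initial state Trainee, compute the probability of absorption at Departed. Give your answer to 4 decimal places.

0.4667

Let h(s) be the probability of absorption at Departed starting from transient state s. Then h(Departed) = 1 and h(Senior) = 0. By first-step analysis:
h(Trainee) = 0.28·1 + 0.08·h(Trainee) + 0.28·h(Junior) + 0.36·0
h(Junior) = 0.32·1 + 0.32·h(Trainee) + 0.12·h(Junior) + 0.24·0
Solving: h(Trainee) = 0.4667, h(Junior) = 0.5333.
Starting from Trainee, the probability is 0.4667.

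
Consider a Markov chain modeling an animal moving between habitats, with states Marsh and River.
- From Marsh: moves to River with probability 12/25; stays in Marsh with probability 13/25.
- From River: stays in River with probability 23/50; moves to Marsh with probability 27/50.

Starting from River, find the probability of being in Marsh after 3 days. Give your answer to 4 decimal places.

Propagate the distribution vector 3 days from River.
After 0 days: (0.0000, 1.0000)
After 1 day: (0.5400, 0.4600)
After 2 days: (0.5292, 0.4708)
After 3 days: (0.5294, 0.4706)
P(in Marsh after 3 days) = 0.5294

0.5294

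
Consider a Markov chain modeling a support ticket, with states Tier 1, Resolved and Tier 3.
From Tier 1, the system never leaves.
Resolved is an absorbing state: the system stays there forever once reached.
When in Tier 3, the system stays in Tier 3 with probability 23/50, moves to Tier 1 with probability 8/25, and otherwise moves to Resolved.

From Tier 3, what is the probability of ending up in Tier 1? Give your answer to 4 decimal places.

0.5926

Let h(s) be the probability of absorption at Tier 1 starting from transient state s. Then h(Tier 1) = 1 and h(Resolved) = 0. By first-step analysis:
h(Tier 3) = 0.32·1 + 0.22·0 + 0.46·h(Tier 3)
Solving: h(Tier 3) = 0.5926.
Starting from Tier 3, the probability is 0.5926.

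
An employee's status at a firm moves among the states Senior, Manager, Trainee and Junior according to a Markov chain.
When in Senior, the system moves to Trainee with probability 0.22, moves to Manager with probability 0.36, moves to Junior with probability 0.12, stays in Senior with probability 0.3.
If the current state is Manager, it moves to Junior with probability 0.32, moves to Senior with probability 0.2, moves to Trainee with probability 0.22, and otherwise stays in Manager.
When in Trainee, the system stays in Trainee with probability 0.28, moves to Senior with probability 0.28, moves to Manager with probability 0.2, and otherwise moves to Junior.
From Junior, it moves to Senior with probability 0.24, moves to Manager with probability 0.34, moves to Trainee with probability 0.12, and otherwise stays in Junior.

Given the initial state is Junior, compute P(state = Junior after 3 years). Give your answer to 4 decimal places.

0.2500

Propagate the distribution vector 3 years from Junior.
After 0 years: (0.0000, 0.0000, 0.0000, 1.0000)
After 1 year: (0.2400, 0.3400, 0.1200, 0.3000)
After 2 years: (0.2456, 0.3008, 0.1972, 0.2564)
After 3 years: (0.2506, 0.2932, 0.2062, 0.2500)
P(in Junior after 3 years) = 0.2500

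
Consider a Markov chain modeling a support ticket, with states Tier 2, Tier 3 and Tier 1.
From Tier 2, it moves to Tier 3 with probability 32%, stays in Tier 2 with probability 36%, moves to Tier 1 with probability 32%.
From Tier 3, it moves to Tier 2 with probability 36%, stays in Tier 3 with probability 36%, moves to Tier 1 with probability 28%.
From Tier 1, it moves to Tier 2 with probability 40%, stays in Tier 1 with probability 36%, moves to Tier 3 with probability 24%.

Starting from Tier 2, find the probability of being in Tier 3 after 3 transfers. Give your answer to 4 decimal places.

0.3067

Propagate the distribution vector 3 transfers from Tier 2.
After 0 transfers: (1.0000, 0.0000, 0.0000)
After 1 transfer: (0.3600, 0.3200, 0.3200)
After 2 transfers: (0.3728, 0.3072, 0.3200)
After 3 transfers: (0.3728, 0.3067, 0.3205)
P(in Tier 3 after 3 transfers) = 0.3067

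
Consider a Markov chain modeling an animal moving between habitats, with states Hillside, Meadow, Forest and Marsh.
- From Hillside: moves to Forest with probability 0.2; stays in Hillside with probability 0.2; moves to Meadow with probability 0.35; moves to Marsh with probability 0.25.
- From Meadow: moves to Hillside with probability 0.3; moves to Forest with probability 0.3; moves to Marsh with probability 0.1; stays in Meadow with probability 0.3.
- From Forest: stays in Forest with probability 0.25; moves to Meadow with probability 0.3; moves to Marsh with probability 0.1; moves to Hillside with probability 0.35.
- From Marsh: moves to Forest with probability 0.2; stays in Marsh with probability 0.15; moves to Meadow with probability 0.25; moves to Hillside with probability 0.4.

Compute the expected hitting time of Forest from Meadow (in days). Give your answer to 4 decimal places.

Let t(s) be the expected number of days to first reach Forest from state s, with t(Forest) = 0. Conditioning on the first day:
t(Hillside) = 1 + 0.2·t(Hillside) + 0.35·t(Meadow) + 0.25·t(Marsh)
t(Meadow) = 1 + 0.3·t(Hillside) + 0.3·t(Meadow) + 0.1·t(Marsh)
t(Marsh) = 1 + 0.4·t(Hillside) + 0.25·t(Meadow) + 0.15·t(Marsh)
Solving: t(Hillside) = 4.3182, t(Meadow) = 3.9015, t(Marsh) = 4.3561.
Expected days from Meadow to Forest: 3.9015.

3.9015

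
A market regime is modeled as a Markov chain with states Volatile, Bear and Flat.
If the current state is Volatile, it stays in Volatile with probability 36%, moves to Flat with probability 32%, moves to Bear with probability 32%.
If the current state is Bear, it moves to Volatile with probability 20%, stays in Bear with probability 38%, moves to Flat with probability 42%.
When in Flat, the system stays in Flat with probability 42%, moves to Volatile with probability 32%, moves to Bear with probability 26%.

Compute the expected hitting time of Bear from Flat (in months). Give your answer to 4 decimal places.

Let t(s) be the expected number of months to first reach Bear from state s, with t(Bear) = 0. Conditioning on the first month:
t(Volatile) = 1 + 0.36·t(Volatile) + 0.32·t(Flat)
t(Flat) = 1 + 0.32·t(Volatile) + 0.42·t(Flat)
Solving: t(Volatile) = 3.3482, t(Flat) = 3.5714.
Expected months from Flat to Bear: 3.5714.

3.5714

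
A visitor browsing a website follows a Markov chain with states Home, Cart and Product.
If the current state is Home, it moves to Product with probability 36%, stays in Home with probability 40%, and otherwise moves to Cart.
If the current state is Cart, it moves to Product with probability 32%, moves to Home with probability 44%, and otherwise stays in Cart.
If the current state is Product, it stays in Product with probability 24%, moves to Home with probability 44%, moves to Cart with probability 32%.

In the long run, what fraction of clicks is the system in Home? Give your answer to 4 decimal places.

Let the stationary distribution be π with π = πP and π_1 + π_2 + π_3 = 1.
π_1 = 0.4·π_1 + 0.44·π_2 + 0.44·π_3
π_2 = 0.24·π_1 + 0.24·π_2 + 0.32·π_3
Solving with the normalization constraint gives π = (0.4231, 0.2650, 0.3120).
So the stationary probability of Home is 0.4231.

0.4231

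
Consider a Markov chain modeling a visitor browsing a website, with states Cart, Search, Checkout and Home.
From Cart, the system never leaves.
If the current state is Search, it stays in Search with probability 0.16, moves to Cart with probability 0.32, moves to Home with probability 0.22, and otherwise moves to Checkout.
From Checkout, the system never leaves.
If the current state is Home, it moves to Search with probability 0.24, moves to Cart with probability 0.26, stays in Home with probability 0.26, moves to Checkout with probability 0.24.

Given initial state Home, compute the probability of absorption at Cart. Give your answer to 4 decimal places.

Let h(s) be the probability of absorption at Cart starting from transient state s. Then h(Cart) = 1 and h(Checkout) = 0. By first-step analysis:
h(Search) = 0.32·1 + 0.16·h(Search) + 0.3·0 + 0.22·h(Home)
h(Home) = 0.26·1 + 0.24·h(Search) + 0.24·0 + 0.26·h(Home)
Solving: h(Search) = 0.5169, h(Home) = 0.5190.
Starting from Home, the probability is 0.5190.

0.5190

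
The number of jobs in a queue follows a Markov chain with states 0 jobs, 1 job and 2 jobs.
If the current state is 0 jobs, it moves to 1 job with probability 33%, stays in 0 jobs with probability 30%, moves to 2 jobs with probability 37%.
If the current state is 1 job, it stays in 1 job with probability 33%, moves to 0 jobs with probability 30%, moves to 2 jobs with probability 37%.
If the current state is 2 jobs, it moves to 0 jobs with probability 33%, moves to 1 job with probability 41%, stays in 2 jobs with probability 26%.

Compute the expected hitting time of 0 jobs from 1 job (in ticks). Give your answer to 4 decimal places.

Let t(s) be the expected number of ticks to first reach 0 jobs from state s, with t(0 jobs) = 0. Conditioning on the first tick:
t(1 job) = 1 + 0.33·t(1 job) + 0.37·t(2 jobs)
t(2 jobs) = 1 + 0.41·t(1 job) + 0.26·t(2 jobs)
Solving: t(1 job) = 3.2258, t(2 jobs) = 3.1386.
Expected ticks from 1 job to 0 jobs: 3.2258.

3.2258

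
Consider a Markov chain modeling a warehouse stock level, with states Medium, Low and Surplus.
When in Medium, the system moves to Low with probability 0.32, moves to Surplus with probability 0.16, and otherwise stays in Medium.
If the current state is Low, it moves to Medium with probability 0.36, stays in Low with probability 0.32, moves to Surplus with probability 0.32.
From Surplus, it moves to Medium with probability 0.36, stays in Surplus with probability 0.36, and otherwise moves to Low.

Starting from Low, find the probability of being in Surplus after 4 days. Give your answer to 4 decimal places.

0.2623

Propagate the distribution vector 4 days from Low.
After 0 days: (0.0000, 1.0000, 0.0000)
After 1 day: (0.3600, 0.3200, 0.3200)
After 2 days: (0.4176, 0.3072, 0.2752)
After 3 days: (0.4268, 0.3090, 0.2642)
After 4 days: (0.4283, 0.3094, 0.2623)
P(in Surplus after 4 days) = 0.2623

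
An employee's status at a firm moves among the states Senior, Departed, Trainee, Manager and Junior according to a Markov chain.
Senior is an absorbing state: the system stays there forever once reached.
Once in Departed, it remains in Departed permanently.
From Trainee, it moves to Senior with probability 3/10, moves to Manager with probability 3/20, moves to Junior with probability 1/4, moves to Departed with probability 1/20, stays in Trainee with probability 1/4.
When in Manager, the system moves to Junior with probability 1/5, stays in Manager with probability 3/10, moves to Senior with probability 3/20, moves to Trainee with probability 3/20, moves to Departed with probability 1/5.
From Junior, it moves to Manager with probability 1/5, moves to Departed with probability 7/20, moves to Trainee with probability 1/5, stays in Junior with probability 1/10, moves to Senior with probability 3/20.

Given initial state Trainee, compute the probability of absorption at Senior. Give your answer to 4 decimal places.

Let h(s) be the probability of absorption at Senior starting from transient state s. Then h(Senior) = 1 and h(Departed) = 0. By first-step analysis:
h(Trainee) = 0.3·1 + 0.05·0 + 0.25·h(Trainee) + 0.15·h(Manager) + 0.25·h(Junior)
h(Manager) = 0.15·1 + 0.2·0 + 0.15·h(Trainee) + 0.3·h(Manager) + 0.2·h(Junior)
h(Junior) = 0.15·1 + 0.35·0 + 0.2·h(Trainee) + 0.2·h(Manager) + 0.1·h(Junior)
Solving: h(Trainee) = 0.6301, h(Manager) = 0.4666, h(Junior) = 0.4104.
Starting from Trainee, the probability is 0.6301.

0.6301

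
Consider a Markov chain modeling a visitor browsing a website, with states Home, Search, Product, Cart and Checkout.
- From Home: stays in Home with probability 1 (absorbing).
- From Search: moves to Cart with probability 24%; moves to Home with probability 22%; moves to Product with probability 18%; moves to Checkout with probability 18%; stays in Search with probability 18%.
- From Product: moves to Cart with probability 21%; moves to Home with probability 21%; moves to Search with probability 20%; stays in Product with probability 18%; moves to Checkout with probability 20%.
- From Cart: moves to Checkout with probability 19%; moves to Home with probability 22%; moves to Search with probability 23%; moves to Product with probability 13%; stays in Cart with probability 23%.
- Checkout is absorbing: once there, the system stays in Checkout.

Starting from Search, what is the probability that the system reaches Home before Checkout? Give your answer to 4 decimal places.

Let h(s) be the probability of absorption at Home starting from transient state s. Then h(Home) = 1 and h(Checkout) = 0. By first-step analysis:
h(Search) = 0.22·1 + 0.18·h(Search) + 0.18·h(Product) + 0.24·h(Cart) + 0.18·0
h(Product) = 0.21·1 + 0.2·h(Search) + 0.18·h(Product) + 0.21·h(Cart) + 0.2·0
h(Cart) = 0.22·1 + 0.23·h(Search) + 0.13·h(Product) + 0.23·h(Cart) + 0.19·0
Solving: h(Search) = 0.5404, h(Product) = 0.5251, h(Cart) = 0.5358.
Starting from Search, the probability is 0.5404.

0.5404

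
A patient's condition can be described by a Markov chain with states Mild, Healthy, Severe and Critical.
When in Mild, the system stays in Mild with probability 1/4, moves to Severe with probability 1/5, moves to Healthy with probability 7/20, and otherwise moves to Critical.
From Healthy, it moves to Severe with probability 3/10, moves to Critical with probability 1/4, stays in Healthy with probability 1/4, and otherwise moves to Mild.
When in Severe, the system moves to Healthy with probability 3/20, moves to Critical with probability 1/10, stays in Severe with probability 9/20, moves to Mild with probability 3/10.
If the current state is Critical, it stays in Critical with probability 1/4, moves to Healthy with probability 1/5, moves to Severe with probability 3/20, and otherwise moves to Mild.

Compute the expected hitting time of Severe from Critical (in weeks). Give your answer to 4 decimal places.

4.9044

Let t(s) be the expected number of weeks to first reach Severe from state s, with t(Severe) = 0. Conditioning on the first week:
t(Mild) = 1 + 0.25·t(Mild) + 0.35·t(Healthy) + 0.2·t(Critical)
t(Healthy) = 1 + 0.2·t(Mild) + 0.25·t(Healthy) + 0.25·t(Critical)
t(Critical) = 1 + 0.4·t(Mild) + 0.2·t(Healthy) + 0.25·t(Critical)
Solving: t(Mild) = 4.5986, t(Healthy) = 4.1944, t(Critical) = 4.9044.
Expected weeks from Critical to Severe: 4.9044.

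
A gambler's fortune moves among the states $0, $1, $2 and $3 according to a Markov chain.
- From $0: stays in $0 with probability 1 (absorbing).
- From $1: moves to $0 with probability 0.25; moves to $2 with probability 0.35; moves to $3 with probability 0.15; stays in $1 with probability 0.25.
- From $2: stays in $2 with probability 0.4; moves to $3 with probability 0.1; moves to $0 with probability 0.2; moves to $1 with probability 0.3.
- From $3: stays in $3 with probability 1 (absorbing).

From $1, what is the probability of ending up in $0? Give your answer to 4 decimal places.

Let h(s) be the probability of absorption at $0 starting from transient state s. Then h($0) = 1 and h($3) = 0. By first-step analysis:
h($1) = 0.25·1 + 0.25·h($1) + 0.35·h($2) + 0.15·0
h($2) = 0.2·1 + 0.3·h($1) + 0.4·h($2) + 0.1·0
Solving: h($1) = 0.6377, h($2) = 0.6522.
Starting from $1, the probability is 0.6377.

0.6377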